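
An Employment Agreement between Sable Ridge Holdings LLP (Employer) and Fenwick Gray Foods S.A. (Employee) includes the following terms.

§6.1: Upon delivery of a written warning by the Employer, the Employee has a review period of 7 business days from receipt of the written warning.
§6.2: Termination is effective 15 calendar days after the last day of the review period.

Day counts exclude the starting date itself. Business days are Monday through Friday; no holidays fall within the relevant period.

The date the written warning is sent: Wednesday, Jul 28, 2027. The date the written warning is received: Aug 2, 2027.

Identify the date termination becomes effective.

Aug 26, 2027

The last day of the review period: 7 business days after Monday, Aug 2, 2027, skipping weekends — Aug 3, Aug 4, Aug 5, Aug 6, Aug 9, Aug 10, Aug 11 — lands on Wednesday, Aug 11, 2027.
Adding 15 calendar days to Aug 11, 2027 gives Aug 26, 2027, which is the date termination becomes effective.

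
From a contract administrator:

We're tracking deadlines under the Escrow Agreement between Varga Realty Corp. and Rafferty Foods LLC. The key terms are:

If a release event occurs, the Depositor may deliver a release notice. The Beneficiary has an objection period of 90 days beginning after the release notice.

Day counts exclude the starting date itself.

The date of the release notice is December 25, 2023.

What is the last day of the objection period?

Adding 90 calendar days to December 25, 2023 gives March 24, 2024, which is the last day of the objection period.

March 24, 2024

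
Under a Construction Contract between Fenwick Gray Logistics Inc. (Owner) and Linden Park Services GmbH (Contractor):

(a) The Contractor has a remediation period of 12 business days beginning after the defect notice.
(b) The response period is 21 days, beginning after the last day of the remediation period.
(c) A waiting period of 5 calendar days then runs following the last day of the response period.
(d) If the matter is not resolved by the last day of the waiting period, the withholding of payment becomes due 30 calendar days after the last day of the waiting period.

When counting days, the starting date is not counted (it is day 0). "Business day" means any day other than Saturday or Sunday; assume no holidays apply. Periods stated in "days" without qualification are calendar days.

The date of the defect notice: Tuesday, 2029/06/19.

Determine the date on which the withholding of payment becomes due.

2029/08/30

From Tuesday, 2029/06/19, 12 business days (Jun 20, Jun 21, Jun 22, Jun 25, …, Jul 3, Jul 4, Jul 5, skipping weekends) brings us to Thursday, 2029/07/05, which is the last day of the remediation period.
The last day of the response period: 2029/07/05 + 21 days = 2029/07/26.
The last day of the waiting period: 2029/07/26 + 5 days = 2029/07/31.
The date on which the withholding of payment becomes due: 30 calendar days after 2029/07/31 is 2029/08/30.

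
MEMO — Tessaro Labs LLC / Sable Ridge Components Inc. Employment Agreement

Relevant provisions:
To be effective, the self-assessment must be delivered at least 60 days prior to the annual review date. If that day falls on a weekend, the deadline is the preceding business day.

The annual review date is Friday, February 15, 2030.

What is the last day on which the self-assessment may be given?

December 17, 2029

February 15, 2030 minus 60 days is December 17, 2029. That is a Monday, so no adjustment is needed.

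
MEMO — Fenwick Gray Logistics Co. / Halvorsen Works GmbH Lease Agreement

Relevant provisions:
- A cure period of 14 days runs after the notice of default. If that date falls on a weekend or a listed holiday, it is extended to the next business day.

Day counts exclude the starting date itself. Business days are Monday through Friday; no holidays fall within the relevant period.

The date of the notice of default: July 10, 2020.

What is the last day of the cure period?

July 24, 2020

Adding 14 calendar days to July 10, 2020 gives July 24, 2020, which is the last day of the cure period. July 24, 2020 is a Friday, so no roll-forward applies.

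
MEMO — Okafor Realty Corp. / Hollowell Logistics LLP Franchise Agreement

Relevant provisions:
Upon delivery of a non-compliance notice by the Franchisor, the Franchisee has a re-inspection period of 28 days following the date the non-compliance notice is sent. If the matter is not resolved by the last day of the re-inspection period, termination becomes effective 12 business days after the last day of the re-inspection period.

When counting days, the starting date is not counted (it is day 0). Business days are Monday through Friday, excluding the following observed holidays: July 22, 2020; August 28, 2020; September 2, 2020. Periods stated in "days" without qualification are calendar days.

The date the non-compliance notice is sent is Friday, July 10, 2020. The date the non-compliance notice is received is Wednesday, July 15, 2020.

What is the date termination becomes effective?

Adding 28 calendar days to July 10, 2020 gives August 7, 2020, which is the last day of the re-inspection period.
The date termination becomes effective: counting 12 business days from Friday, August 7, 2020 (Aug 10, Aug 11, Aug 12, Aug 13, …, Aug 21, Aug 24, Aug 25, skipping weekends) reaches Tuesday, August 25, 2020.

August 25, 2020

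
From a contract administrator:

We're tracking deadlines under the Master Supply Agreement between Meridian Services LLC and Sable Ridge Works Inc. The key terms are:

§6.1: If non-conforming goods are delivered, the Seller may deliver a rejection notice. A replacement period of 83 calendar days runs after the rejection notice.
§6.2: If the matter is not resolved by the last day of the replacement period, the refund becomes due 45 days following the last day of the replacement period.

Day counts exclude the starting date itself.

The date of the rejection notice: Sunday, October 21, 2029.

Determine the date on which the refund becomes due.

February 26, 2030

The last day of the replacement period: 83 calendar days after October 21, 2029 is January 12, 2030.
Adding 45 calendar days to January 12, 2030 gives February 26, 2030, which is the date on which the refund becomes due.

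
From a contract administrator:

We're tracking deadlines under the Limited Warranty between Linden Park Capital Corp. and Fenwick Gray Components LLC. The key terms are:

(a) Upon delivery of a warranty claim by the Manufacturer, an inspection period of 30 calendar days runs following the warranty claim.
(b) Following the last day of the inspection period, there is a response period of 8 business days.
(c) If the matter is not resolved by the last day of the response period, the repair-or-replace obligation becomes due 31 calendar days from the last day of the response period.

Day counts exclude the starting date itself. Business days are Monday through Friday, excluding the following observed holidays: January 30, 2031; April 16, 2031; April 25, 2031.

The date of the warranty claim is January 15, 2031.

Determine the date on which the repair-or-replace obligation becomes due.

March 29, 2031

The last day of the inspection period: January 15, 2031 + 30 days = February 14, 2031.
The last day of the response period: 8 business days after Friday, February 14, 2031, skipping weekends — Feb 17, Feb 18, Feb 19, Feb 20, Feb 21, Feb 24, Feb 25, Feb 26 — lands on Wednesday, February 26, 2031.
The date on which the repair-or-replace obligation becomes due: February 26, 2031 + 31 days = March 29, 2031.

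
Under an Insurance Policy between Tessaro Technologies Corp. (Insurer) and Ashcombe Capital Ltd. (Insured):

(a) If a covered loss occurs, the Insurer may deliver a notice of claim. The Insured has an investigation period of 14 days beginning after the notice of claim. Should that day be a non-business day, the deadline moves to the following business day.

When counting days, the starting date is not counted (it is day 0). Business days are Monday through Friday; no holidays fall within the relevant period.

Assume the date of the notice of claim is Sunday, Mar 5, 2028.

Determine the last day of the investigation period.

The last day of the investigation period: 14 calendar days after Mar 5, 2028 is Mar 19, 2028. That falls on a Sunday, so it rolls to the next business day, Monday, Mar 20, 2028.

Mar 20, 2028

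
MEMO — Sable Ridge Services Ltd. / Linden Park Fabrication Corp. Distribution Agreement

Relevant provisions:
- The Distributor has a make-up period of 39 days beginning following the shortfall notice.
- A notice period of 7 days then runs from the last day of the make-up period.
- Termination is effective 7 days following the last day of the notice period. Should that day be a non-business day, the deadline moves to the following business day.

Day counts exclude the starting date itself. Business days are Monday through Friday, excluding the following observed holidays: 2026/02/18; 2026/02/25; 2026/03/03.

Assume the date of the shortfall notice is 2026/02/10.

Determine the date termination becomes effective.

2026/04/06

The last day of the make-up period: 39 calendar days after 2026/02/10 is 2026/03/21.
Adding 7 calendar days to 2026/03/21 gives 2026/03/28, which is the last day of the notice period.
The date termination becomes effective: 2026/03/28 + 7 days = 2026/04/04. That falls on a Saturday, so it rolls to the next business day, Monday, 2026/04/06.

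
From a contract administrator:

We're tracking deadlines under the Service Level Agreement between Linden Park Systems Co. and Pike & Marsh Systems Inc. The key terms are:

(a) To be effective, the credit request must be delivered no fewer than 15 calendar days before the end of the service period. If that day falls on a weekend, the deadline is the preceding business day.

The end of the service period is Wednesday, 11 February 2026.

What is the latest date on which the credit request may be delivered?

Counting back 15 calendar days from 11 February 2026 gives 27 January 2026. That is a Tuesday, so no adjustment is needed.

27 January 2026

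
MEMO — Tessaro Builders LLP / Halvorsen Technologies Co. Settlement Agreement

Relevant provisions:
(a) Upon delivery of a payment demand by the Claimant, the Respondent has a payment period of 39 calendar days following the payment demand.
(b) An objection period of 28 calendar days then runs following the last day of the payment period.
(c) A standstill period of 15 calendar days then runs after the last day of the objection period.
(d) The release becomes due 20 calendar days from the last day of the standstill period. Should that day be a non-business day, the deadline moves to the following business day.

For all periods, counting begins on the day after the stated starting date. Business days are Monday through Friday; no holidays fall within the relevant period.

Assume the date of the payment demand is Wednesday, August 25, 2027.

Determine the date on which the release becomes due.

The last day of the payment period: August 25, 2027 + 39 days = October 3, 2027.
The last day of the objection period: 28 calendar days after October 3, 2027 is October 31, 2027.
The last day of the standstill period: October 31, 2027 + 15 days = November 15, 2027.
The date on which the release becomes due: 20 calendar days after November 15, 2027 is December 5, 2027. That falls on a Sunday, so it rolls to the next business day, Monday, December 6, 2027.

December 6, 2027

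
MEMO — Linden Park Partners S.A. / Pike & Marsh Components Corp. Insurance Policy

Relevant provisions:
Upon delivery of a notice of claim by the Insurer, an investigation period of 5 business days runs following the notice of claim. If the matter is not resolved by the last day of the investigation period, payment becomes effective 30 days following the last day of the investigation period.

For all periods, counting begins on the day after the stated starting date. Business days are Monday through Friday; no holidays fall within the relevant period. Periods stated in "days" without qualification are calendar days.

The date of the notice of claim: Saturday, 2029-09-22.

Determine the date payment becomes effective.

2029-10-28

The last day of the investigation period: counting 5 business days from Saturday, 2029-09-22 (Sep 24, Sep 25, Sep 26, Sep 27, Sep 28, skipping weekends) reaches Friday, 2029-09-28.
The date payment becomes effective: 2029-09-28 + 30 days = 2029-10-28.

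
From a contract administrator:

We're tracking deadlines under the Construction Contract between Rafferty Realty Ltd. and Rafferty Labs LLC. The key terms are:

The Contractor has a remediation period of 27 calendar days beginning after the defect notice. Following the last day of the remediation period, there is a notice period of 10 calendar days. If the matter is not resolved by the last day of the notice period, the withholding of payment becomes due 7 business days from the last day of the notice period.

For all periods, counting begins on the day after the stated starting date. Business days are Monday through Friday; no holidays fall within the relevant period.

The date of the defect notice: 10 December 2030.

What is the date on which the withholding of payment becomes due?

The last day of the remediation period: 27 calendar days after 10 December 2030 is 6 January 2031.
The last day of the notice period: 6 January 2031 + 10 days = 16 January 2031.
The date on which the withholding of payment becomes due: counting 7 business days from Thursday, 16 January 2031 (Jan 17, Jan 20, Jan 21, Jan 22, Jan 23, Jan 24, Jan 27, skipping weekends) reaches Monday, 27 January 2031.

27 January 2031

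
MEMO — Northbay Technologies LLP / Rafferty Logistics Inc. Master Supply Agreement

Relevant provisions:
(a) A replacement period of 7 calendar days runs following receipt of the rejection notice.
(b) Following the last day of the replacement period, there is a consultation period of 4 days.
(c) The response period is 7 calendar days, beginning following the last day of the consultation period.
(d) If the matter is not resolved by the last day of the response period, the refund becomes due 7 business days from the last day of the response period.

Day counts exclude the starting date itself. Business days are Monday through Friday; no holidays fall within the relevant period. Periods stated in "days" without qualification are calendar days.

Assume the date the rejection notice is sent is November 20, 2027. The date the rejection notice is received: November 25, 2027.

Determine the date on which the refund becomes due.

The last day of the replacement period: November 25, 2027 + 7 days = December 2, 2027.
Adding 4 calendar days to December 2, 2027 gives December 6, 2027, which is the last day of the consultation period.
The last day of the response period: December 6, 2027 + 7 days = December 13, 2027.
The date on which the refund becomes due: counting 7 business days from Monday, December 13, 2027 (Dec 14, Dec 15, Dec 16, Dec 17, Dec 20, Dec 21, Dec 22, skipping weekends) reaches Wednesday, December 22, 2027.

December 22, 2027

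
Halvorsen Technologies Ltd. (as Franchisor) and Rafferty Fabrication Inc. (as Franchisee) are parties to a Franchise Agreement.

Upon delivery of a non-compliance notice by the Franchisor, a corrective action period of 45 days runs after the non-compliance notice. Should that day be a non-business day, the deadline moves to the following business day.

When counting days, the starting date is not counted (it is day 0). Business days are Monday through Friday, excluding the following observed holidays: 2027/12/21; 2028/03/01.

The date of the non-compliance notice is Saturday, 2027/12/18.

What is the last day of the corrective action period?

Adding 45 calendar days to 2027/12/18 gives 2028/02/01, which is the last day of the corrective action period. 2028/02/01 is a Tuesday and is not a listed holiday, so no roll-forward applies.

2028/02/01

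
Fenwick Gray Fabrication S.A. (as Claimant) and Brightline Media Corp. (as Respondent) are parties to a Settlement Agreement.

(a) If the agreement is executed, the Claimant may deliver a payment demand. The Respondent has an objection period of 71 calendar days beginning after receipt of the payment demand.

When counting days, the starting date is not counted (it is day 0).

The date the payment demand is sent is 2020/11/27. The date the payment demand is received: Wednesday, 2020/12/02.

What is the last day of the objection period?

2021/02/11

The last day of the objection period: 2020/12/02 + 71 days = 2021/02/11.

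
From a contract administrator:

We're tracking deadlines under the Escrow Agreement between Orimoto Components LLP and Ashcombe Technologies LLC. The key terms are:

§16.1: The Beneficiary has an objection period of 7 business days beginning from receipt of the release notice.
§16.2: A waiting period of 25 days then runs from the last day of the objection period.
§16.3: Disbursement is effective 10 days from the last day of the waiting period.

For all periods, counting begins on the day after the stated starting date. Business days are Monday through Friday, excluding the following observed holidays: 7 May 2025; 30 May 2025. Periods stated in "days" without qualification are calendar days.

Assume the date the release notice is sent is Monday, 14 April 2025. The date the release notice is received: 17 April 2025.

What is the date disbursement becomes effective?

The last day of the objection period: 7 business days after Thursday, 17 April 2025, skipping weekends — Apr 18, Apr 21, Apr 22, Apr 23, Apr 24, Apr 25, Apr 28 — lands on Monday, 28 April 2025.
The last day of the waiting period: 28 April 2025 + 25 days = 23 May 2025.
Adding 10 calendar days to 23 May 2025 gives 2 June 2025, which is the date disbursement becomes effective.

2 June 2025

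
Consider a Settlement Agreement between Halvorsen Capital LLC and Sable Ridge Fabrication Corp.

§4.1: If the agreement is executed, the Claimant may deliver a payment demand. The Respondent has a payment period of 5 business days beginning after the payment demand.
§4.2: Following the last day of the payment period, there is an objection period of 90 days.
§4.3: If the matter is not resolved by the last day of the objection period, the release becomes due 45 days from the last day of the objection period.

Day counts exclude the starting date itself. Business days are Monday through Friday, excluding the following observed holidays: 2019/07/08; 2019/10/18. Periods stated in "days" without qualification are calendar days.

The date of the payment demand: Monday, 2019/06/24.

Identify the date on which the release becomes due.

From Monday, 2019/06/24, 5 business days (Jun 25, Jun 26, Jun 27, Jun 28, Jul 1, skipping weekends) brings us to Monday, 2019/07/01, which is the last day of the payment period.
The last day of the objection period: 90 calendar days after 2019/07/01 is 2019/09/29.
Adding 45 calendar days to 2019/09/29 gives 2019/11/13, which is the date on which the release becomes due.

2019/11/13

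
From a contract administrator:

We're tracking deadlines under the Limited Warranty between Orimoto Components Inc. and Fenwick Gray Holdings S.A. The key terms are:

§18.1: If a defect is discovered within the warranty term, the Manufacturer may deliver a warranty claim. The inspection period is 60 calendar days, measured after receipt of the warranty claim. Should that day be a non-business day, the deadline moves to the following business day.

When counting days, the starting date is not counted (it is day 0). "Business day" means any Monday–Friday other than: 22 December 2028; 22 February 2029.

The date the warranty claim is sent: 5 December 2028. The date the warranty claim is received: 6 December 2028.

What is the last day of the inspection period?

5 February 2029

The last day of the inspection period: 60 calendar days after 6 December 2028 is 4 February 2029. That falls on a Sunday, so it rolls to the next business day, Monday, 5 February 2029.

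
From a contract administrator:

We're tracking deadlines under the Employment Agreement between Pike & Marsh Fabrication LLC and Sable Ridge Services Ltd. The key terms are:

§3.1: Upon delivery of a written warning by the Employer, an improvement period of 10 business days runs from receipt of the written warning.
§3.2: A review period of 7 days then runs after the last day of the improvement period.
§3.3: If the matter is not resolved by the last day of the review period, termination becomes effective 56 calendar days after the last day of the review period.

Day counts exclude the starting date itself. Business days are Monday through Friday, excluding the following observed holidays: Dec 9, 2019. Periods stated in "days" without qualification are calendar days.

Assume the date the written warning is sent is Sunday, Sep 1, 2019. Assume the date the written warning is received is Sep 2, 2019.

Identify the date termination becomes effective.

Nov 18, 2019

The last day of the improvement period: counting 10 business days from Monday, Sep 2, 2019 (Sep 3, Sep 4, Sep 5, Sep 6, Sep 9, Sep 10, Sep 11, Sep 12, Sep 13, Sep 16, skipping weekends) reaches Monday, Sep 16, 2019.
The last day of the review period: Sep 16, 2019 + 7 days = Sep 23, 2019.
The date termination becomes effective: Sep 23, 2019 + 56 days = Nov 18, 2019.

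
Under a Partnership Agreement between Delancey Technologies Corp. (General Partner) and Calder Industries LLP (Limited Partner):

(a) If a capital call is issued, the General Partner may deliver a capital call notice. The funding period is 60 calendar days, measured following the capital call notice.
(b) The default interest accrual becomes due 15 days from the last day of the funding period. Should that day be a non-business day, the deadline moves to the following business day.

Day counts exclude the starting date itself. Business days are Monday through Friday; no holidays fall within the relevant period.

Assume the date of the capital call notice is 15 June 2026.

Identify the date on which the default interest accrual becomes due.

The last day of the funding period: 15 June 2026 + 60 days = 14 August 2026.
Adding 15 calendar days to 14 August 2026 gives 29 August 2026, which is the date on which the default interest accrual becomes due. That falls on a Saturday, so it rolls to the next business day, Monday, 31 August 2026.

31 August 2026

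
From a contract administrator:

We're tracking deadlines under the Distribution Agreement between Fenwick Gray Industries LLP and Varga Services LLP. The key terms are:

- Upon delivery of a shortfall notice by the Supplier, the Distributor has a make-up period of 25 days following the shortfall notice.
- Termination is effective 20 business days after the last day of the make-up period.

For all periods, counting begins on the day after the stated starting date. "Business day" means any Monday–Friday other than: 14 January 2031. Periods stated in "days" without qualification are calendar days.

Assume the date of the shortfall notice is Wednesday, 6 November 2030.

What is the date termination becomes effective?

27 December 2030

Adding 25 calendar days to 6 November 2030 gives 1 December 2030, which is the last day of the make-up period.
The date termination becomes effective: counting 20 business days from Sunday, 1 December 2030 (Dec 2, Dec 3, Dec 4, Dec 5, …, Dec 25, Dec 26, Dec 27, skipping weekends) reaches Friday, 27 December 2030.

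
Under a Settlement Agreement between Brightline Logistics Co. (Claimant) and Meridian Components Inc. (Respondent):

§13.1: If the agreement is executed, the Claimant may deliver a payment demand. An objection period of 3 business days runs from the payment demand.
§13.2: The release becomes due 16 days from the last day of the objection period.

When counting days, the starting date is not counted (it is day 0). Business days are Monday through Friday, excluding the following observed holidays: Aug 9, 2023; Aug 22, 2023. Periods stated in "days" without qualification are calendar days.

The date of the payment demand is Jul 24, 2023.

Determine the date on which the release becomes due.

The last day of the objection period: 3 business days after Monday, Jul 24, 2023, skipping weekends — Jul 25, Jul 26, Jul 27 — lands on Thursday, Jul 27, 2023.
The date on which the release becomes due: 16 calendar days after Jul 27, 2023 is Aug 12, 2023.

Aug 12, 2023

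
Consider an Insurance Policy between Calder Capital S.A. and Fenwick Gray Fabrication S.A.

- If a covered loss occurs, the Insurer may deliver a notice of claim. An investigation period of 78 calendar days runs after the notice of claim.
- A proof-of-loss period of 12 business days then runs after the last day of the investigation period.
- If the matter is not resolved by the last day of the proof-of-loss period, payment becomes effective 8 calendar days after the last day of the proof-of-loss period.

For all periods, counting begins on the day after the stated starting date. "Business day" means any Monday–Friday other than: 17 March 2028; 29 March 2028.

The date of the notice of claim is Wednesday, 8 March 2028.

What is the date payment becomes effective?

20 June 2028

The last day of the investigation period: 8 March 2028 + 78 days = 25 May 2028.
The last day of the proof-of-loss period: 12 business days after Thursday, 25 May 2028, skipping weekends — May 26, May 29, May 30, May 31, …, Jun 8, Jun 9, Jun 12 — lands on Monday, 12 June 2028.
Adding 8 calendar days to 12 June 2028 gives 20 June 2028, which is the date payment becomes effective.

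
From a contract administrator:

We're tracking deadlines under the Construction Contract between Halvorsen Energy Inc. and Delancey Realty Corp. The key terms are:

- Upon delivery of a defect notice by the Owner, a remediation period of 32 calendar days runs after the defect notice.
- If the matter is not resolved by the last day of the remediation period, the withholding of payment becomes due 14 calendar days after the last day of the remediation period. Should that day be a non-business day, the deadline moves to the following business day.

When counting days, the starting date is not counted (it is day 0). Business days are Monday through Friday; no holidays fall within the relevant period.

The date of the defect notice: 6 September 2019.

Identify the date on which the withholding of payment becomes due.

Adding 32 calendar days to 6 September 2019 gives 8 October 2019, which is the last day of the remediation period.
The date on which the withholding of payment becomes due: 8 October 2019 + 14 days = 22 October 2019. 22 October 2019 is a Tuesday, so no roll-forward applies.

22 October 2019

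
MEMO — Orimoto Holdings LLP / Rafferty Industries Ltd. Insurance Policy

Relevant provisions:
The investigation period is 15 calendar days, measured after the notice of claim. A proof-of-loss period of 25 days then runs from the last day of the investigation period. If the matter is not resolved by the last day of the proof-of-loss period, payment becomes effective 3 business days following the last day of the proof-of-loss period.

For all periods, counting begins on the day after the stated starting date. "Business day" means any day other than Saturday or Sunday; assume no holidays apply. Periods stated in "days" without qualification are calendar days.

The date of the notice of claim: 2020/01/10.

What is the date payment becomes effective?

The last day of the investigation period: 15 calendar days after 2020/01/10 is 2020/01/25.
The last day of the proof-of-loss period: 25 calendar days after 2020/01/25 is 2020/02/19.
From Wednesday, 2020/02/19, 3 business days (Feb 20, Feb 21, Feb 24, skipping weekends) brings us to Monday, 2020/02/24, which is the date payment becomes effective.

2020/02/24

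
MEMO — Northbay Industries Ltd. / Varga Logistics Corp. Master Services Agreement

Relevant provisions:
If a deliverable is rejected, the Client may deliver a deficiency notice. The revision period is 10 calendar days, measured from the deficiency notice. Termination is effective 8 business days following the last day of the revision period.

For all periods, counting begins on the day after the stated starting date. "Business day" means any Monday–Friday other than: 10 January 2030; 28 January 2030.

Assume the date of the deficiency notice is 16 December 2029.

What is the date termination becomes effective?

7 January 2030

The last day of the revision period: 10 calendar days after 16 December 2029 is 26 December 2029.
The date termination becomes effective: counting 8 business days from Wednesday, 26 December 2029 (Dec 27, Dec 28, Dec 31, Jan 1, Jan 2, Jan 3, Jan 4, Jan 7, skipping weekends) reaches Monday, 7 January 2030.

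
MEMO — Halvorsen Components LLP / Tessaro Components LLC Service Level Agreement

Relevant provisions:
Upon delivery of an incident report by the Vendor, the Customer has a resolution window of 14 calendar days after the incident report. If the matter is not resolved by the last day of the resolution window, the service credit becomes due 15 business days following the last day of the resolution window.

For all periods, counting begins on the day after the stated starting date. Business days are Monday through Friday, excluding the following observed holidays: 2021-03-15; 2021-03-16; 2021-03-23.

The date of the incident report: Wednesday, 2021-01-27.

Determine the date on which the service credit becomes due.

2021-03-03

The last day of the resolution window: 2021-01-27 + 14 days = 2021-02-10.
The date on which the service credit becomes due: counting 15 business days from Wednesday, 2021-02-10 (Feb 11, Feb 12, Feb 15, Feb 16, …, Mar 1, Mar 2, Mar 3, skipping weekends) reaches Wednesday, 2021-03-03.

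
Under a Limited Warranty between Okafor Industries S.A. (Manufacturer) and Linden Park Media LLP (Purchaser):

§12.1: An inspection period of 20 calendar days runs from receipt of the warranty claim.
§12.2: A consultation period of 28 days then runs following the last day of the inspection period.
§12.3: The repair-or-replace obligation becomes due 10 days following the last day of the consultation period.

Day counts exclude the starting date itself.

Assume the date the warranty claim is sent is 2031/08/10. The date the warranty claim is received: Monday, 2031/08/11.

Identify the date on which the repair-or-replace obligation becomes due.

The last day of the inspection period: 2031/08/11 + 20 days = 2031/08/31.
Adding 28 calendar days to 2031/08/31 gives 2031/09/28, which is the last day of the consultation period.
The date on which the repair-or-replace obligation becomes due: 10 calendar days after 2031/09/28 is 2031/10/08.

2031/10/08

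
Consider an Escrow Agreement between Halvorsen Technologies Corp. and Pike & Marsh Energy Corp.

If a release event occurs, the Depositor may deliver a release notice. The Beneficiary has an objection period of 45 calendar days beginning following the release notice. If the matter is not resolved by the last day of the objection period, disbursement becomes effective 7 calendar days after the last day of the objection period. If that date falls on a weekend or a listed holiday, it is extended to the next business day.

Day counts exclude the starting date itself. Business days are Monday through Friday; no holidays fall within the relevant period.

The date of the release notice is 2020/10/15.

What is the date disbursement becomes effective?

The last day of the objection period: 2020/10/15 + 45 days = 2020/11/29.
The date disbursement becomes effective: 7 calendar days after 2020/11/29 is 2020/12/06. That falls on a Sunday, so it rolls to the next business day, Monday, 2020/12/07.

2020/12/07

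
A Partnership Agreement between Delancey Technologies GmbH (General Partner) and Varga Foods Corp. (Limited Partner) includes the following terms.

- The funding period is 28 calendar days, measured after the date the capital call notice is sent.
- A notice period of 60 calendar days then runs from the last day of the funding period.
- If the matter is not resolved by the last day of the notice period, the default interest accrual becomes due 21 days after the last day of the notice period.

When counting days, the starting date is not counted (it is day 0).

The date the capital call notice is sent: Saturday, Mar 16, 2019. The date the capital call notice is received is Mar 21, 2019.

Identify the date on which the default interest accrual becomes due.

Jul 3, 2019

The last day of the funding period: Mar 16, 2019 + 28 days = Apr 13, 2019.
Adding 60 calendar days to Apr 13, 2019 gives Jun 12, 2019, which is the last day of the notice period.
Adding 21 calendar days to Jun 12, 2019 gives Jul 3, 2019, which is the date on which the default interest accrual becomes due.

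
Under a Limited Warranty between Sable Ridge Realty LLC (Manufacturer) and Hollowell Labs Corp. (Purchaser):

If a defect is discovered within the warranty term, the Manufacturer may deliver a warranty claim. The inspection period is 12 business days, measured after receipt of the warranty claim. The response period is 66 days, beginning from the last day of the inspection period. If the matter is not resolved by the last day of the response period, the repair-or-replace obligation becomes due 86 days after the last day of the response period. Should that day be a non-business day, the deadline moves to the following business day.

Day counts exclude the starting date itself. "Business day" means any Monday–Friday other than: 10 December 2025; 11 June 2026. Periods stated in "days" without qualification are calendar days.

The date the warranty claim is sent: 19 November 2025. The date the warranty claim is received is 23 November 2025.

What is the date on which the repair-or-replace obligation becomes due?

From Sunday, 23 November 2025, 12 business days (Nov 24, Nov 25, Nov 26, Nov 27, …, Dec 5, Dec 8, Dec 9, skipping weekends) brings us to Tuesday, 9 December 2025, which is the last day of the inspection period.
The last day of the response period: 9 December 2025 + 66 days = 13 February 2026.
Adding 86 calendar days to 13 February 2026 gives 10 May 2026, which is the date on which the repair-or-replace obligation becomes due. That falls on a Sunday, so it rolls to the next business day, Monday, 11 May 2026.

11 May 2026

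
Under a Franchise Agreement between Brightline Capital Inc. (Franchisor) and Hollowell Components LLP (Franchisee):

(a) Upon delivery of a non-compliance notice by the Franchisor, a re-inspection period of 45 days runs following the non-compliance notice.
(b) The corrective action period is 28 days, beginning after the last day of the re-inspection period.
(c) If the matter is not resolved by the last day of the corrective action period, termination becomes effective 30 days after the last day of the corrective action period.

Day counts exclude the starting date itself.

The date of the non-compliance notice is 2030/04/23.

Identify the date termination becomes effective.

2030/08/04

The last day of the re-inspection period: 45 calendar days after 2030/04/23 is 2030/06/07.
The last day of the corrective action period: 2030/06/07 + 28 days = 2030/07/05.
The date termination becomes effective: 2030/07/05 + 30 days = 2030/08/04.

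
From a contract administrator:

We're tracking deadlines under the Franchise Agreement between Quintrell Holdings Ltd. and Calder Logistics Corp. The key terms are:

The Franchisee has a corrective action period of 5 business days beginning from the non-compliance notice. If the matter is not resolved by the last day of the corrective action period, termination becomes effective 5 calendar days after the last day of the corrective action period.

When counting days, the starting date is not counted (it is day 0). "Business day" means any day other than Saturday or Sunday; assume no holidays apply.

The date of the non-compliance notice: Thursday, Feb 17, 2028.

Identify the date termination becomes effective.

The last day of the corrective action period: counting 5 business days from Thursday, Feb 17, 2028 (Feb 18, Feb 21, Feb 22, Feb 23, Feb 24, skipping weekends) reaches Thursday, Feb 24, 2028.
The date termination becomes effective: Feb 24, 2028 + 5 days = Feb 29, 2028.

Feb 29, 2028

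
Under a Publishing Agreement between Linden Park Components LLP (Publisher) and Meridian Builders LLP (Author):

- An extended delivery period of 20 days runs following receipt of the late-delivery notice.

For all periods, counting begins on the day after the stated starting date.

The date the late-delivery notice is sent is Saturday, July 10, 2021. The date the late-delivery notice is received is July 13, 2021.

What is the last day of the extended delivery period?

August 2, 2021

The last day of the extended delivery period: July 13, 2021 + 20 days = August 2, 2021.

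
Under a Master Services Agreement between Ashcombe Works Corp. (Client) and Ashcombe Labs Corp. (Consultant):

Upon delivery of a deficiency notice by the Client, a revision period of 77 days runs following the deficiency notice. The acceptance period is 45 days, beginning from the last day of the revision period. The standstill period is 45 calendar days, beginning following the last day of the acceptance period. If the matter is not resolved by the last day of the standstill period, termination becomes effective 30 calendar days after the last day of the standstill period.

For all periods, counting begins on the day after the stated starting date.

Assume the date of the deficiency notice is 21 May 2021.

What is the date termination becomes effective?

4 December 2021

The last day of the revision period: 77 calendar days after 21 May 2021 is 6 August 2021.
The last day of the acceptance period: 45 calendar days after 6 August 2021 is 20 September 2021.
Adding 45 calendar days to 20 September 2021 gives 4 November 2021, which is the last day of the standstill period.
Adding 30 calendar days to 4 November 2021 gives 4 December 2021, which is the date termination becomes effective.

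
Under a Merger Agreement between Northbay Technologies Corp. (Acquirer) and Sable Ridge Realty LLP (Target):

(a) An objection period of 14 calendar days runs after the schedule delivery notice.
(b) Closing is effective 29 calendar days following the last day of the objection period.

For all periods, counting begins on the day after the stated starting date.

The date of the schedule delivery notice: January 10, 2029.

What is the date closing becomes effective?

The last day of the objection period: January 10, 2029 + 14 days = January 24, 2029.
Adding 29 calendar days to January 24, 2029 gives February 22, 2029, which is the date closing becomes effective.

February 22, 2029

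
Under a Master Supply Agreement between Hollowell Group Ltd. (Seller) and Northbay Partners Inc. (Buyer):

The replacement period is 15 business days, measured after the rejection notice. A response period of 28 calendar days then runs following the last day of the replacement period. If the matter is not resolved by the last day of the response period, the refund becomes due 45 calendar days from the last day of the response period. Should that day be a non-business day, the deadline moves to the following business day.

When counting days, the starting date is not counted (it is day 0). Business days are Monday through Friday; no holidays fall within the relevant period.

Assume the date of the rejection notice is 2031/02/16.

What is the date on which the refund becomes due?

The last day of the replacement period: counting 15 business days from Sunday, 2031/02/16 (Feb 17, Feb 18, Feb 19, Feb 20, …, Mar 5, Mar 6, Mar 7, skipping weekends) reaches Friday, 2031/03/07.
The last day of the response period: 28 calendar days after 2031/03/07 is 2031/04/04.
The date on which the refund becomes due: 45 calendar days after 2031/04/04 is 2031/05/19. 2031/05/19 is a Monday, so no roll-forward applies.

2031/05/19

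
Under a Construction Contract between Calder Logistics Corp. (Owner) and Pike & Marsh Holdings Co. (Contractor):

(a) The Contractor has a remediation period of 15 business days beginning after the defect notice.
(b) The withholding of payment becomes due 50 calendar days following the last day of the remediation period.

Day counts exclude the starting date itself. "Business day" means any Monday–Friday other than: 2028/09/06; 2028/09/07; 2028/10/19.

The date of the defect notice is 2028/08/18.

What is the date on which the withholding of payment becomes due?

2028/11/01

The last day of the remediation period: counting 15 business days from Friday, 2028/08/18 (Aug 21, Aug 22, Aug 23, Aug 24, …, Sep 8, Sep 11, Sep 12, skipping weekends and the listed holidays on Sep 6, Sep 7) reaches Tuesday, 2028/09/12.
The date on which the withholding of payment becomes due: 50 calendar days after 2028/09/12 is 2028/11/01.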